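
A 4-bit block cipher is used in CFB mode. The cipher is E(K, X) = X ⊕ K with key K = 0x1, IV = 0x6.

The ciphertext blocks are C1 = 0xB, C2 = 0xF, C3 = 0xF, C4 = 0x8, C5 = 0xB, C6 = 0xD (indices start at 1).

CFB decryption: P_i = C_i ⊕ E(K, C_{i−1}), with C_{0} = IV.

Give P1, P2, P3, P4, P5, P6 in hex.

P1: E(K, 0x6) = 0x7; 0xB ⊕ 0x7 = 0xC.
P2: E(K, 0xB) = 0xA; 0xF ⊕ 0xA = 0x5.
P3: E(K, 0xF) = 0xE; 0xF ⊕ 0xE = 0x1.
P4: E(K, 0xF) = 0xE; 0x8 ⊕ 0xE = 0x6.
P5: E(K, 0x8) = 0x9; 0xB ⊕ 0x9 = 0x2.
P6: E(K, 0xB) = 0xA; 0xD ⊕ 0xA = 0x7.

P1 = 0xC, P2 = 0x5, P3 = 0x1, P4 = 0x6, P5 = 0x2, P6 = 0x7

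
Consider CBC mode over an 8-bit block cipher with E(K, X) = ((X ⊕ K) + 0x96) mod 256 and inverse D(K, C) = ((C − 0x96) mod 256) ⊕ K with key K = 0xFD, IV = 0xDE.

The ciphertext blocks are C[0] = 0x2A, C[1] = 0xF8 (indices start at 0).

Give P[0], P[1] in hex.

P[0] = 0xB7, P[1] = 0xB5

CBC decryption: P_i = D(K, C_i) ⊕ C_{i−1}, with C_{−1} = IV.
P[0]: D(K, 0x2A) = 0x69; 0x69 ⊕ 0xDE = 0xB7.
P[1]: D(K, 0xF8) = 0x9F; 0x9F ⊕ 0x2A = 0xB5.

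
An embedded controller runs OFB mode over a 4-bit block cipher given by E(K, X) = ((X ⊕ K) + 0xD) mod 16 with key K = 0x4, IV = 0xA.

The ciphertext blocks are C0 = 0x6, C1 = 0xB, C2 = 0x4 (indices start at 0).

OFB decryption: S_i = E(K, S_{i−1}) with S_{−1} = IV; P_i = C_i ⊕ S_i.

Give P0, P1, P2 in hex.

P0 = 0xD, P1 = 0x7, P2 = 0x1

P0: S = E(K, 0xA) = 0xB; 0x6 ⊕ 0xB = 0xD.
P1: S = E(K, 0xB) = 0xC; 0xB ⊕ 0xC = 0x7.
P2: S = E(K, 0xC) = 0x5; 0x4 ⊕ 0x5 = 0x1.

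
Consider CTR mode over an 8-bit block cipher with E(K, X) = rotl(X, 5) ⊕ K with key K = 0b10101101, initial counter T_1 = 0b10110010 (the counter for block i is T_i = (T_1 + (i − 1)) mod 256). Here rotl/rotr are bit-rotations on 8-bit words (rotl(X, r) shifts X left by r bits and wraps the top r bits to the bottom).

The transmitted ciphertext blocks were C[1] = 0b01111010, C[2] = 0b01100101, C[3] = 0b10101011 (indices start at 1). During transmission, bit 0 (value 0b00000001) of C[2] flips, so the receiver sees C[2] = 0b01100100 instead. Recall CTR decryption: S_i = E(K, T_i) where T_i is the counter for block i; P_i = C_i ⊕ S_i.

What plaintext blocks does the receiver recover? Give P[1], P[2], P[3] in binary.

P[1] = 0b10000001, P[2] = 0b10111111, P[3] = 0b10010000

Only C[2] changed, to 0b01100100. In CTR, a change in C_i flips the same bit in P_i only; the keystream is unaffected. Decrypting the received ciphertext:
P[1]: T = 0b10110010, S = E(K, T) = 0b11111011; 0b01111010 ⊕ 0b11111011 = 0b10000001.
P[2]: T = 0b10110011, S = E(K, T) = 0b11011011; 0b01100100 ⊕ 0b11011011 = 0b10111111.
P[3]: T = 0b10110100, S = E(K, T) = 0b00111011; 0b10101011 ⊕ 0b00111011 = 0b10010000.
Blocks that differ from the original plaintext: P[2].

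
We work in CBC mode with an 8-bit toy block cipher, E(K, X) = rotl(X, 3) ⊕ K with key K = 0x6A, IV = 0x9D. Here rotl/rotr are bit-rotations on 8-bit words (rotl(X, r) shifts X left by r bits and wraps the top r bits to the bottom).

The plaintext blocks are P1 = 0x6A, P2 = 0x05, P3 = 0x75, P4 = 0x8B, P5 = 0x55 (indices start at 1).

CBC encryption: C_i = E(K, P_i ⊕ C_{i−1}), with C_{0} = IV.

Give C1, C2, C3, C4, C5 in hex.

C1 = 0xD5, C2 = 0xEC, C3 = 0xA6, C4 = 0x03, C5 = 0xD8

C1: P1 ⊕ 0x9D = 0xF7; E(K, 0xF7) = 0xD5.
C2: P2 ⊕ 0xD5 = 0xD0; E(K, 0xD0) = 0xEC.
C3: P3 ⊕ 0xEC = 0x99; E(K, 0x99) = 0xA6.
C4: P4 ⊕ 0xA6 = 0x2D; E(K, 0x2D) = 0x03.
C5: P5 ⊕ 0x03 = 0x56; E(K, 0x56) = 0xD8.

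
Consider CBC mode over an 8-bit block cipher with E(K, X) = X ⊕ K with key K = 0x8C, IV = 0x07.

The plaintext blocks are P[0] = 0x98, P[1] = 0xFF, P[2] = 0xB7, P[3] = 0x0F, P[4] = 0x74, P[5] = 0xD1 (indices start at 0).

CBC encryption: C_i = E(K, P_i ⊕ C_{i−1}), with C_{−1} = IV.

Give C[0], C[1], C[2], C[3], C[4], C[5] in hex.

C[0] = 0x13, C[1] = 0x60, C[2] = 0x5B, C[3] = 0xD8, C[4] = 0x20, C[5] = 0x7D

C[0]: P[0] ⊕ 0x07 = 0x9F; E(K, 0x9F) = 0x13.
C[1]: P[1] ⊕ 0x13 = 0xEC; E(K, 0xEC) = 0x60.
C[2]: P[2] ⊕ 0x60 = 0xD7; E(K, 0xD7) = 0x5B.
C[3]: P[3] ⊕ 0x5B = 0x54; E(K, 0x54) = 0xD8.
C[4]: P[4] ⊕ 0xD8 = 0xAC; E(K, 0xAC) = 0x20.
C[5]: P[5] ⊕ 0x20 = 0xF1; E(K, 0xF1) = 0x7D.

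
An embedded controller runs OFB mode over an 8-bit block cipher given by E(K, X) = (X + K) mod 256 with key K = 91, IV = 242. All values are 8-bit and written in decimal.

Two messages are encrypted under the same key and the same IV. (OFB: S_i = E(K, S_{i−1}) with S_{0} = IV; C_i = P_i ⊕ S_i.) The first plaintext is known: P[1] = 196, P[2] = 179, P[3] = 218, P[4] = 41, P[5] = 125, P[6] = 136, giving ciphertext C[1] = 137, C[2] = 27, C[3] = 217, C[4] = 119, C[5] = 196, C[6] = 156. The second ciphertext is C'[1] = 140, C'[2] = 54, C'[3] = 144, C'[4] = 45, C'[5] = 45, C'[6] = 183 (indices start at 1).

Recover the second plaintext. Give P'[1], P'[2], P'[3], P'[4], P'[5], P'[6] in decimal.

P'[1] = 193, P'[2] = 158, P'[3] = 147, P'[4] = 115, P'[5] = 148, P'[6] = 163

In OFB with a reused IV, both messages share the same keystream S_i, so C_i ⊕ C'_i = P_i ⊕ P'_i and thus P'_i = P_i ⊕ C_i ⊕ C'_i.
P'[1]: 196 ⊕ 137 ⊕ 140 = 193.
P'[2]: 179 ⊕ 27 ⊕ 54 = 158.
P'[3]: 218 ⊕ 217 ⊕ 144 = 147.
P'[4]: 41 ⊕ 119 ⊕ 45 = 115.
P'[5]: 125 ⊕ 196 ⊕ 45 = 148.
P'[6]: 136 ⊕ 156 ⊕ 183 = 163.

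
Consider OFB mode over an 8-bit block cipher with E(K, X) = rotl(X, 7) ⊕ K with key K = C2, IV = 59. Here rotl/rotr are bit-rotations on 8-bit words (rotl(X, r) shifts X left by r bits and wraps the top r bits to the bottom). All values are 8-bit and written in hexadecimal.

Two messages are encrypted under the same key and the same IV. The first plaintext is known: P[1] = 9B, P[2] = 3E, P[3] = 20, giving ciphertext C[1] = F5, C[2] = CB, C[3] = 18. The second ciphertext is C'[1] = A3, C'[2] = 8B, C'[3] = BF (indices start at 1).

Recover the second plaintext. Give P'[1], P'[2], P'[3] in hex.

In OFB with a reused IV, both messages share the same keystream S_i, so C_i ⊕ C'_i = P_i ⊕ P'_i and thus P'_i = P_i ⊕ C_i ⊕ C'_i.
P'[1]: 9B ⊕ F5 ⊕ A3 = CD.
P'[2]: 3E ⊕ CB ⊕ 8B = 7E.
P'[3]: 20 ⊕ 18 ⊕ BF = 87.

P'[1] = CD, P'[2] = 7E, P'[3] = 87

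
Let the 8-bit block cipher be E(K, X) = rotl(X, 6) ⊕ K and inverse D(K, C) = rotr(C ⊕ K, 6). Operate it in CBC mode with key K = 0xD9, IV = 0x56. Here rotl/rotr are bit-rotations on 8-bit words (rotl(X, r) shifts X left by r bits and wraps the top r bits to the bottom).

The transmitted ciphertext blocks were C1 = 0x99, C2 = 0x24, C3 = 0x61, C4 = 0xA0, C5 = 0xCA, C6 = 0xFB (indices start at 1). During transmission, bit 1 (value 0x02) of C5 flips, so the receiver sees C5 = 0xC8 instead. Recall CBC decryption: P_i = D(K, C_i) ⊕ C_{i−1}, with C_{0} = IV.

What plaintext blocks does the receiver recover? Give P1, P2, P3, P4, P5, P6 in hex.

P1 = 0x57, P2 = 0x6E, P3 = 0xC6, P4 = 0x84, P5 = 0xE4, P6 = 0x40

Only C5 changed, to 0xC8. In CBC, a change in C_i garbles P_i and flips the same bit in P_{i+1}. Decrypting the received ciphertext:
P1: D(K, 0x99) = 0x01; 0x01 ⊕ 0x56 = 0x57.
P2: D(K, 0x24) = 0xF7; 0xF7 ⊕ 0x99 = 0x6E.
P3: D(K, 0x61) = 0xE2; 0xE2 ⊕ 0x24 = 0xC6.
P4: D(K, 0xA0) = 0xE5; 0xE5 ⊕ 0x61 = 0x84.
P5: D(K, 0xC8) = 0x44; 0x44 ⊕ 0xA0 = 0xE4.
P6: D(K, 0xFB) = 0x88; 0x88 ⊕ 0xC8 = 0x40.
Blocks that differ from the original plaintext: P5, P6.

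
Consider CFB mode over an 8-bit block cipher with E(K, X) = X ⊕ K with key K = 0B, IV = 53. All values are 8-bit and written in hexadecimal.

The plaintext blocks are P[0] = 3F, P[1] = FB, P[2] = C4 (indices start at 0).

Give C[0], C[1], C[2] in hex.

CFB encryption: C_i = P_i ⊕ E(K, C_{i−1}), with C_{−1} = IV.
C[0]: E(K, 53) = 58; 3F ⊕ 58 = 67.
C[1]: E(K, 67) = 6C; FB ⊕ 6C = 97.
C[2]: E(K, 97) = 9C; C4 ⊕ 9C = 58.

C[0] = 67, C[1] = 97, C[2] = 58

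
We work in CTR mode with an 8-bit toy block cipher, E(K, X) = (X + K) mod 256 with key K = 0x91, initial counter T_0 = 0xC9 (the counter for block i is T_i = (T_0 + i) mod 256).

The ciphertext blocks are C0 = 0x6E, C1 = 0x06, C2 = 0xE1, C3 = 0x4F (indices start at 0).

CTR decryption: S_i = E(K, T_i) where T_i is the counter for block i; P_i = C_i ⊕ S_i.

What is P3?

P3: T = 0xCC, S = E(K, T) = 0x5D; 0x4F ⊕ 0x5D = 0x12.

P3 = 0x12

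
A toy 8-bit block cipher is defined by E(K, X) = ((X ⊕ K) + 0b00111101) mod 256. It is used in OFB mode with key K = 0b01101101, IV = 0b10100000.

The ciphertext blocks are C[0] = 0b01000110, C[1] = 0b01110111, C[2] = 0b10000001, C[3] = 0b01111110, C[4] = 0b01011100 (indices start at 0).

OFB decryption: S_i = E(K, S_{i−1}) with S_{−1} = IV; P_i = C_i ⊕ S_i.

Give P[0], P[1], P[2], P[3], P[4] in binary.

P[0]: S = E(K, 0b10100000) = 0b00001010; 0b01000110 ⊕ 0b00001010 = 0b01001100.
P[1]: S = E(K, 0b00001010) = 0b10100100; 0b01110111 ⊕ 0b10100100 = 0b11010011.
P[2]: S = E(K, 0b10100100) = 0b00000110; 0b10000001 ⊕ 0b00000110 = 0b10000111.
P[3]: S = E(K, 0b00000110) = 0b10101000; 0b01111110 ⊕ 0b10101000 = 0b11010110.
P[4]: S = E(K, 0b10101000) = 0b00000010; 0b01011100 ⊕ 0b00000010 = 0b01011110.

P[0] = 0b01001100, P[1] = 0b11010011, P[2] = 0b10000111, P[3] = 0b11010110, P[4] = 0b01011110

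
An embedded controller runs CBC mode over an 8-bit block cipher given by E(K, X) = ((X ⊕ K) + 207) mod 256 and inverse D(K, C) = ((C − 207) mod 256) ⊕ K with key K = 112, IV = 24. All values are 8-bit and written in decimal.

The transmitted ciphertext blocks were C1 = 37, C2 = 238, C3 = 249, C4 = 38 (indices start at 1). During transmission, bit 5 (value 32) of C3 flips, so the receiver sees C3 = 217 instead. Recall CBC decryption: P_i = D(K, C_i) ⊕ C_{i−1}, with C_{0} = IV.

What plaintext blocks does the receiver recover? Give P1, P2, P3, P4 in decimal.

Only C3 changed, to 217. In CBC, a change in C_i garbles P_i and flips the same bit in P_{i+1}. Decrypting the received ciphertext:
P1: D(K, 37) = 38; 38 ⊕ 24 = 62.
P2: D(K, 238) = 111; 111 ⊕ 37 = 74.
P3: D(K, 217) = 122; 122 ⊕ 238 = 148.
P4: D(K, 38) = 39; 39 ⊕ 217 = 254.
Blocks that differ from the original plaintext: P3, P4.

P1 = 62, P2 = 74, P3 = 148, P4 = 254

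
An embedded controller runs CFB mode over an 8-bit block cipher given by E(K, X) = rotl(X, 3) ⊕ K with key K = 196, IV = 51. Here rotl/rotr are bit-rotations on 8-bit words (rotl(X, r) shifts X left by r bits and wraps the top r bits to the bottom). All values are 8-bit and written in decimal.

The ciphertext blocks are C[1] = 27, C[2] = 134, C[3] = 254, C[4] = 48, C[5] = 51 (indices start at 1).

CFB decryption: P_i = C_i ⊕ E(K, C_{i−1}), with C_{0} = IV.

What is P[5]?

P[5]: E(K, 48) = 69; 51 ⊕ 69 = 118.

P[5] = 118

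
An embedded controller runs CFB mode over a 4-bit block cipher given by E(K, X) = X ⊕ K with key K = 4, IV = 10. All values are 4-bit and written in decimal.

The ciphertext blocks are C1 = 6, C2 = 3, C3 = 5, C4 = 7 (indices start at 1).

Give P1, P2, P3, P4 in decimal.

P1 = 8, P2 = 1, P3 = 2, P4 = 6

CFB decryption: P_i = C_i ⊕ E(K, C_{i−1}), with C_{0} = IV.
P1: E(K, 10) = 14; 6 ⊕ 14 = 8.
P2: E(K, 6) = 2; 3 ⊕ 2 = 1.
P3: E(K, 3) = 7; 5 ⊕ 7 = 2.
P4: E(K, 5) = 1; 7 ⊕ 1 = 6.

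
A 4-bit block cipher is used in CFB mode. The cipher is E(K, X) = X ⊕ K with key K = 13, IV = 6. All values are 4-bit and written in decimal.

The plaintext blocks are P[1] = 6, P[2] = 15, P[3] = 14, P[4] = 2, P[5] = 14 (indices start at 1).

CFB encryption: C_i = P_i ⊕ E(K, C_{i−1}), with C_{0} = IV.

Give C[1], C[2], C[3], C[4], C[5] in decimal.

C[1] = 13, C[2] = 15, C[3] = 12, C[4] = 3, C[5] = 0

C[1]: E(K, 6) = 11; 6 ⊕ 11 = 13.
C[2]: E(K, 13) = 0; 15 ⊕ 0 = 15.
C[3]: E(K, 15) = 2; 14 ⊕ 2 = 12.
C[4]: E(K, 12) = 1; 2 ⊕ 1 = 3.
C[5]: E(K, 3) = 14; 14 ⊕ 14 = 0.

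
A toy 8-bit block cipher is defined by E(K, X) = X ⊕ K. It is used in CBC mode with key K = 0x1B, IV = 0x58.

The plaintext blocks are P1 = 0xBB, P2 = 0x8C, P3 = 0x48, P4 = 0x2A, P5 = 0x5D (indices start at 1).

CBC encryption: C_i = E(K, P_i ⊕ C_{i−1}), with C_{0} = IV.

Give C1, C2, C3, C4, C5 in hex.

C1: P1 ⊕ 0x58 = 0xE3; E(K, 0xE3) = 0xF8.
C2: P2 ⊕ 0xF8 = 0x74; E(K, 0x74) = 0x6F.
C3: P3 ⊕ 0x6F = 0x27; E(K, 0x27) = 0x3C.
C4: P4 ⊕ 0x3C = 0x16; E(K, 0x16) = 0x0D.
C5: P5 ⊕ 0x0D = 0x50; E(K, 0x50) = 0x4B.

C1 = 0xF8, C2 = 0x6F, C3 = 0x3C, C4 = 0x0D, C5 = 0x4B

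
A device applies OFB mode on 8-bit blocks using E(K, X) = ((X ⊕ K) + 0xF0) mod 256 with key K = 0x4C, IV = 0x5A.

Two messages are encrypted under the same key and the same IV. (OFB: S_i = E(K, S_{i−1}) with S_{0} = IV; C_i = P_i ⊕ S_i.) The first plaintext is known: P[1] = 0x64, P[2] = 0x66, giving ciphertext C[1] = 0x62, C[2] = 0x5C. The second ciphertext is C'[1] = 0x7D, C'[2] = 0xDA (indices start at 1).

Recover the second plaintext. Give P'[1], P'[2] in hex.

In OFB with a reused IV, both messages share the same keystream S_i, so C_i ⊕ C'_i = P_i ⊕ P'_i and thus P'_i = P_i ⊕ C_i ⊕ C'_i.
P'[1]: 0x64 ⊕ 0x62 ⊕ 0x7D = 0x7B.
P'[2]: 0x66 ⊕ 0x5C ⊕ 0xDA = 0xE0.

P'[1] = 0x7B, P'[2] = 0xE0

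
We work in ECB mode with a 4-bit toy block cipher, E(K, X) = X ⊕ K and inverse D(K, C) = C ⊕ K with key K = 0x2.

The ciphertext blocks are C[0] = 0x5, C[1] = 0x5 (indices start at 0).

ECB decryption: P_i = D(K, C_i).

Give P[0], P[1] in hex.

P[0]: D(K, 0x5) = 0x7.
P[1]: D(K, 0x5) = 0x7.

P[0] = 0x7, P[1] = 0x7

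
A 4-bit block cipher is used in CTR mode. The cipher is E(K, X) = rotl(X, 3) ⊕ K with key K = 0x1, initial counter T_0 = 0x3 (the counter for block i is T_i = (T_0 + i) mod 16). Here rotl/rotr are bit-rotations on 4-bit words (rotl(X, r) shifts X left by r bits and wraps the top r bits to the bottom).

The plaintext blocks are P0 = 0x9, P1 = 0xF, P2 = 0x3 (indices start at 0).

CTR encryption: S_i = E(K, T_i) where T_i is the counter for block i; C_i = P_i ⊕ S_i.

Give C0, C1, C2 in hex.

C0: T = 0x3, S = E(K, T) = 0x8; 0x9 ⊕ 0x8 = 0x1.
C1: T = 0x4, S = E(K, T) = 0x3; 0xF ⊕ 0x3 = 0xC.
C2: T = 0x5, S = E(K, T) = 0xB; 0x3 ⊕ 0xB = 0x8.

C0 = 0x1, C1 = 0xC, C2 = 0x8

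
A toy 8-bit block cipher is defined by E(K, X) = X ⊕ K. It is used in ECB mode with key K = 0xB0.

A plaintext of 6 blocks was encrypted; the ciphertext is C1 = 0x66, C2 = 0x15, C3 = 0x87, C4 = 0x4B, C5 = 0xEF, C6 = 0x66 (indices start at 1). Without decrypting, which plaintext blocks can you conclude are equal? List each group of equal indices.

P1 = P6

ECB encrypts each block independently with the same key, so equal ciphertext blocks imply equal plaintext blocks.
C1 = C6 = 0x66, so P1 = P6.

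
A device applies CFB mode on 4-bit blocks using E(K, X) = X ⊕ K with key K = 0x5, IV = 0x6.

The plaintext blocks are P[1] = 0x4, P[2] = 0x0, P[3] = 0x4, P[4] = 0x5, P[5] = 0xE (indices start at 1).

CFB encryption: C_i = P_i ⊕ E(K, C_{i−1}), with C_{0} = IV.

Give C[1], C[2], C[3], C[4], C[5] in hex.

C[1]: E(K, 0x6) = 0x3; 0x4 ⊕ 0x3 = 0x7.
C[2]: E(K, 0x7) = 0x2; 0x0 ⊕ 0x2 = 0x2.
C[3]: E(K, 0x2) = 0x7; 0x4 ⊕ 0x7 = 0x3.
C[4]: E(K, 0x3) = 0x6; 0x5 ⊕ 0x6 = 0x3.
C[5]: E(K, 0x3) = 0x6; 0xE ⊕ 0x6 = 0x8.

C[1] = 0x7, C[2] = 0x2, C[3] = 0x3, C[4] = 0x3, C[5] = 0x8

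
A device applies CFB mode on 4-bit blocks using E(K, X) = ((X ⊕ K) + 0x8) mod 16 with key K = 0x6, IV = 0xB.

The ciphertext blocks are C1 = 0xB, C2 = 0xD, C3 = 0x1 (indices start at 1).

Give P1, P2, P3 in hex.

CFB decryption: P_i = C_i ⊕ E(K, C_{i−1}), with C_{0} = IV.
P1: E(K, 0xB) = 0x5; 0xB ⊕ 0x5 = 0xE.
P2: E(K, 0xB) = 0x5; 0xD ⊕ 0x5 = 0x8.
P3: E(K, 0xD) = 0x3; 0x1 ⊕ 0x3 = 0x2.

P1 = 0xE, P2 = 0x8, P3 = 0x2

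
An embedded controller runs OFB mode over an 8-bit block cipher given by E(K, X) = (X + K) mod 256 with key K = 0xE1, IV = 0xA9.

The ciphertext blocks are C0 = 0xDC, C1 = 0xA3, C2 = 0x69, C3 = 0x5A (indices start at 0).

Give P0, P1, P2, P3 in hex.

OFB decryption: S_i = E(K, S_{i−1}) with S_{−1} = IV; P_i = C_i ⊕ S_i.
P0: S = E(K, 0xA9) = 0x8A; 0xDC ⊕ 0x8A = 0x56.
P1: S = E(K, 0x8A) = 0x6B; 0xA3 ⊕ 0x6B = 0xC8.
P2: S = E(K, 0x6B) = 0x4C; 0x69 ⊕ 0x4C = 0x25.
P3: S = E(K, 0x4C) = 0x2D; 0x5A ⊕ 0x2D = 0x77.

P0 = 0x56, P1 = 0xC8, P2 = 0x25, P3 = 0x77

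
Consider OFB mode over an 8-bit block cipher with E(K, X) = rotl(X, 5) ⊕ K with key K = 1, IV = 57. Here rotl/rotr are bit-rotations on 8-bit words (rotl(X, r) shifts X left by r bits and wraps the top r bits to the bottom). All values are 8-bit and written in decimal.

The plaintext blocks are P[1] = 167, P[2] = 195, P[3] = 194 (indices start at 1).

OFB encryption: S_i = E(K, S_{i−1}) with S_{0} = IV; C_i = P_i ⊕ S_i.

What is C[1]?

C[1] = 129

C[1]: S = E(K, 57) = 38; 167 ⊕ 38 = 129.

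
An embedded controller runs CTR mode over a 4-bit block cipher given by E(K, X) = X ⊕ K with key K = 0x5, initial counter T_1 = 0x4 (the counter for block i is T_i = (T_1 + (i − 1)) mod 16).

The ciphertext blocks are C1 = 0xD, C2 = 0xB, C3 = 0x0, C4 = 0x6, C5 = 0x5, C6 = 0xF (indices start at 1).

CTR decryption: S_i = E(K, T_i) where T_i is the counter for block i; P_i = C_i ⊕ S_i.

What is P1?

P1: T = 0x4, S = E(K, T) = 0x1; 0xD ⊕ 0x1 = 0xC.

P1 = 0xC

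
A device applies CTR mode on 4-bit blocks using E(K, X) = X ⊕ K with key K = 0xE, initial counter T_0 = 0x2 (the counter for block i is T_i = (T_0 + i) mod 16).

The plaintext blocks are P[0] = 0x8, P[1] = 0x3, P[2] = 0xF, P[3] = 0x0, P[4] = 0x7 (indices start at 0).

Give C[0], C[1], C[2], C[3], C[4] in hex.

CTR encryption: S_i = E(K, T_i) where T_i is the counter for block i; C_i = P_i ⊕ S_i.
C[0]: T = 0x2, S = E(K, T) = 0xC; 0x8 ⊕ 0xC = 0x4.
C[1]: T = 0x3, S = E(K, T) = 0xD; 0x3 ⊕ 0xD = 0xE.
C[2]: T = 0x4, S = E(K, T) = 0xA; 0xF ⊕ 0xA = 0x5.
C[3]: T = 0x5, S = E(K, T) = 0xB; 0x0 ⊕ 0xB = 0xB.
C[4]: T = 0x6, S = E(K, T) = 0x8; 0x7 ⊕ 0x8 = 0xF.

C[0] = 0x4, C[1] = 0xE, C[2] = 0x5, C[3] = 0xB, C[4] = 0xF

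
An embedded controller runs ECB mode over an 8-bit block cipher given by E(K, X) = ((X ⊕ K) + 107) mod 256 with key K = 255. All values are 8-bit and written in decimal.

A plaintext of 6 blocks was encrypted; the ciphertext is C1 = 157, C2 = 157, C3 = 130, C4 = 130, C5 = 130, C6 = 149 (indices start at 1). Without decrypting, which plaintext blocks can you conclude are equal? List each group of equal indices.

P1 = P2; P3 = P4 = P5

ECB encrypts each block independently with the same key, so equal ciphertext blocks imply equal plaintext blocks.
C1 = C2 = 157, so P1 = P2.
C3 = C4 = C5 = 130, so P3 = P4 = P5.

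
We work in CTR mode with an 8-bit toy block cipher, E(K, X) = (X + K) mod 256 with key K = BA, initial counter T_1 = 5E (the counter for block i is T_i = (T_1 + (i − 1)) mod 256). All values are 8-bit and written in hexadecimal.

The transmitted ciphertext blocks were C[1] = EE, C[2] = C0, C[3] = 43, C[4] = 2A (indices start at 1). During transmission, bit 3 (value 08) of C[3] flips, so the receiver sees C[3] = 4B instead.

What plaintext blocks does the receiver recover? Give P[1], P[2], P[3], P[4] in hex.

CTR decryption: S_i = E(K, T_i) where T_i is the counter for block i; P_i = C_i ⊕ S_i.
Only C[3] changed, to 4B. In CTR, a change in C_i flips the same bit in P_i only; the keystream is unaffected. Decrypting the received ciphertext:
P[1]: T = 5E, S = E(K, T) = 18; EE ⊕ 18 = F6.
P[2]: T = 5F, S = E(K, T) = 19; C0 ⊕ 19 = D9.
P[3]: T = 60, S = E(K, T) = 1A; 4B ⊕ 1A = 51.
P[4]: T = 61, S = E(K, T) = 1B; 2A ⊕ 1B = 31.
Blocks that differ from the original plaintext: P[3].

P[1] = F6, P[2] = D9, P[3] = 51, P[4] = 31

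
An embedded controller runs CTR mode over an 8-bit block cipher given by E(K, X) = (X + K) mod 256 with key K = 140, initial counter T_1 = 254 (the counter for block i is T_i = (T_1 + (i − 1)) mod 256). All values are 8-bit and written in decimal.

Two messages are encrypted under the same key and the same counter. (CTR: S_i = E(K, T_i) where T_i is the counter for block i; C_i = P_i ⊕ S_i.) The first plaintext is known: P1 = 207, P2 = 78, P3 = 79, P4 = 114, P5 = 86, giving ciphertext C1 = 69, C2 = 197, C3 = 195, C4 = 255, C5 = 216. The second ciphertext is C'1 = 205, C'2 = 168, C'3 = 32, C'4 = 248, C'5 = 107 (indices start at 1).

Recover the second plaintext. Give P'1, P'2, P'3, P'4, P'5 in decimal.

In CTR with a reused counter, both messages share the same keystream S_i, so C_i ⊕ C'_i = P_i ⊕ P'_i and thus P'_i = P_i ⊕ C_i ⊕ C'_i.
P'1: 207 ⊕ 69 ⊕ 205 = 71.
P'2: 78 ⊕ 197 ⊕ 168 = 35.
P'3: 79 ⊕ 195 ⊕ 32 = 172.
P'4: 114 ⊕ 255 ⊕ 248 = 117.
P'5: 86 ⊕ 216 ⊕ 107 = 229.

P'1 = 71, P'2 = 35, P'3 = 172, P'4 = 117, P'5 = 229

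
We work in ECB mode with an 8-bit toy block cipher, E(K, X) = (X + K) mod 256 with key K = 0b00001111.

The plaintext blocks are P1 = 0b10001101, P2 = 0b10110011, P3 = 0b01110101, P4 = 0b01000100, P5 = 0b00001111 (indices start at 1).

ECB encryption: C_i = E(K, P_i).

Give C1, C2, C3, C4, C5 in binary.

C1: E(K, 0b10001101) = 0b10011100.
C2: E(K, 0b10110011) = 0b11000010.
C3: E(K, 0b01110101) = 0b10000100.
C4: E(K, 0b01000100) = 0b01010011.
C5: E(K, 0b00001111) = 0b00011110.

C1 = 0b10011100, C2 = 0b11000010, C3 = 0b10000100, C4 = 0b01010011, C5 = 0b00011110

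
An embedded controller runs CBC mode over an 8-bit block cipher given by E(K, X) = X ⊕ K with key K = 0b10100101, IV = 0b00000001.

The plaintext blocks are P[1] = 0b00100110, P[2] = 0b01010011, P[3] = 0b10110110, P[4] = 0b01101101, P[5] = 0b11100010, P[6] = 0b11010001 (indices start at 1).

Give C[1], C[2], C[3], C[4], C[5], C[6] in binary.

CBC encryption: C_i = E(K, P_i ⊕ C_{i−1}), with C_{0} = IV.
C[1]: P[1] ⊕ 0b00000001 = 0b00100111; E(K, 0b00100111) = 0b10000010.
C[2]: P[2] ⊕ 0b10000010 = 0b11010001; E(K, 0b11010001) = 0b01110100.
C[3]: P[3] ⊕ 0b01110100 = 0b11000010; E(K, 0b11000010) = 0b01100111.
C[4]: P[4] ⊕ 0b01100111 = 0b00001010; E(K, 0b00001010) = 0b10101111.
C[5]: P[5] ⊕ 0b10101111 = 0b01001101; E(K, 0b01001101) = 0b11101000.
C[6]: P[6] ⊕ 0b11101000 = 0b00111001; E(K, 0b00111001) = 0b10011100.

C[1] = 0b10000010, C[2] = 0b01110100, C[3] = 0b01100111, C[4] = 0b10101111, C[5] = 0b11101000, C[6] = 0b10011100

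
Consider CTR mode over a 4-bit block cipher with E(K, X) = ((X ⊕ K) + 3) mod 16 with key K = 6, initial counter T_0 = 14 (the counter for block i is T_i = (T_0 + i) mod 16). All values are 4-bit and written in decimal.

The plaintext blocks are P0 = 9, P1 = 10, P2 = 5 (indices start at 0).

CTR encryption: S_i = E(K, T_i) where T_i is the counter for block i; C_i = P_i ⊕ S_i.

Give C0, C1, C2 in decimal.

C0 = 2, C1 = 6, C2 = 12

C0: T = 14, S = E(K, T) = 11; 9 ⊕ 11 = 2.
C1: T = 15, S = E(K, T) = 12; 10 ⊕ 12 = 6.
C2: T = 0, S = E(K, T) = 9; 5 ⊕ 9 = 12.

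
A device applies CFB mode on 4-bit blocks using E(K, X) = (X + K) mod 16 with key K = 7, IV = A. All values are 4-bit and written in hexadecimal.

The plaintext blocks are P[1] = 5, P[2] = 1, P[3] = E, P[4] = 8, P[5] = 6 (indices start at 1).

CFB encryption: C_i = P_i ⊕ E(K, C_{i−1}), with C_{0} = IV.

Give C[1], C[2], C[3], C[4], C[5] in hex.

C[1] = 4, C[2] = A, C[3] = F, C[4] = E, C[5] = 3

C[1]: E(K, A) = 1; 5 ⊕ 1 = 4.
C[2]: E(K, 4) = B; 1 ⊕ B = A.
C[3]: E(K, A) = 1; E ⊕ 1 = F.
C[4]: E(K, F) = 6; 8 ⊕ 6 = E.
C[5]: E(K, E) = 5; 6 ⊕ 5 = 3.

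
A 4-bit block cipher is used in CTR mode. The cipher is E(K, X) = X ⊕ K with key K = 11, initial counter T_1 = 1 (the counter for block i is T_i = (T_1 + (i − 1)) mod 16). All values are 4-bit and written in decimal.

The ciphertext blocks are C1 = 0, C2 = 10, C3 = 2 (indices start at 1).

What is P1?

P1 = 10

CTR decryption: S_i = E(K, T_i) where T_i is the counter for block i; P_i = C_i ⊕ S_i.
P1: T = 1, S = E(K, T) = 10; 0 ⊕ 10 = 10.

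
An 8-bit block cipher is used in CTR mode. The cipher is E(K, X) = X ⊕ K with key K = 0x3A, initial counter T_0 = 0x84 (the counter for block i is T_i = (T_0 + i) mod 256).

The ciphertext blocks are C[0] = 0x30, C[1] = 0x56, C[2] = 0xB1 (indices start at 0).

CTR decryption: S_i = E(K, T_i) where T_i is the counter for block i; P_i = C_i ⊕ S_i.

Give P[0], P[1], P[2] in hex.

P[0] = 0x8E, P[1] = 0xE9, P[2] = 0x0D

P[0]: T = 0x84, S = E(K, T) = 0xBE; 0x30 ⊕ 0xBE = 0x8E.
P[1]: T = 0x85, S = E(K, T) = 0xBF; 0x56 ⊕ 0xBF = 0xE9.
P[2]: T = 0x86, S = E(K, T) = 0xBC; 0xB1 ⊕ 0xBC = 0x0D.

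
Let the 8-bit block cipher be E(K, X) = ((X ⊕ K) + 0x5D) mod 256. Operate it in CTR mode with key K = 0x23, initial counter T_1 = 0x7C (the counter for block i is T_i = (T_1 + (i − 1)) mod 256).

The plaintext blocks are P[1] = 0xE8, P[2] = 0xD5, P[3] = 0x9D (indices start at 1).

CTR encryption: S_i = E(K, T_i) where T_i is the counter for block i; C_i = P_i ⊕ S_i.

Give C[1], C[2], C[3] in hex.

C[1]: T = 0x7C, S = E(K, T) = 0xBC; 0xE8 ⊕ 0xBC = 0x54.
C[2]: T = 0x7D, S = E(K, T) = 0xBB; 0xD5 ⊕ 0xBB = 0x6E.
C[3]: T = 0x7E, S = E(K, T) = 0xBA; 0x9D ⊕ 0xBA = 0x27.

C[1] = 0x54, C[2] = 0x6E, C[3] = 0x27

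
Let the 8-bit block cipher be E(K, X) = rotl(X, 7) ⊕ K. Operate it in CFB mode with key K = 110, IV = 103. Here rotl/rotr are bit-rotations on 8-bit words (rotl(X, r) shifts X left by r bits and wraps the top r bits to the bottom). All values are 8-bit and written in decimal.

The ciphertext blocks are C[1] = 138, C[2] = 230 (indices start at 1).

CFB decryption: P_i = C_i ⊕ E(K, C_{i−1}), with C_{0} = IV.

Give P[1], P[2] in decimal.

P[1] = 87, P[2] = 205

P[1]: E(K, 103) = 221; 138 ⊕ 221 = 87.
P[2]: E(K, 138) = 43; 230 ⊕ 43 = 205.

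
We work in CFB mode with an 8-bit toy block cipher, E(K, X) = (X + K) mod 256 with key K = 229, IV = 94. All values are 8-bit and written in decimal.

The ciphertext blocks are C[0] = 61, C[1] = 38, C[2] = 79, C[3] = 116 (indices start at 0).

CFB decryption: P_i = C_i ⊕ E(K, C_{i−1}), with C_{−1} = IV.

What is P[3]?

P[3]: E(K, 79) = 52; 116 ⊕ 52 = 64.

P[3] = 64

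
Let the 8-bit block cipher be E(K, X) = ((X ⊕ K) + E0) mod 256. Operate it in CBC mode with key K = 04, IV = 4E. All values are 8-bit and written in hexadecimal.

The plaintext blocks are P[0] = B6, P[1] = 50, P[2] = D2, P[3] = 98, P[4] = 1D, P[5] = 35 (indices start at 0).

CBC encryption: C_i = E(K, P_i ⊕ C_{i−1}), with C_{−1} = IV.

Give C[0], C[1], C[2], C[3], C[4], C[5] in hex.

C[0] = DC, C[1] = 68, C[2] = 9E, C[3] = E2, C[4] = DB, C[5] = CA

C[0]: P[0] ⊕ 4E = F8; E(K, F8) = DC.
C[1]: P[1] ⊕ DC = 8C; E(K, 8C) = 68.
C[2]: P[2] ⊕ 68 = BA; E(K, BA) = 9E.
C[3]: P[3] ⊕ 9E = 06; E(K, 06) = E2.
C[4]: P[4] ⊕ E2 = FF; E(K, FF) = DB.
C[5]: P[5] ⊕ DB = EE; E(K, EE) = CA.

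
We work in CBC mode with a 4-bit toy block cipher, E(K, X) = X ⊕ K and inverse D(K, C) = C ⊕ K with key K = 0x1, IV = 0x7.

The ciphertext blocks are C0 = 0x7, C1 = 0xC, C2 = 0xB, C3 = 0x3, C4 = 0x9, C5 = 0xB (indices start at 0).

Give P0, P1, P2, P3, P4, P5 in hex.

CBC decryption: P_i = D(K, C_i) ⊕ C_{i−1}, with C_{−1} = IV.
P0: D(K, 0x7) = 0x6; 0x6 ⊕ 0x7 = 0x1.
P1: D(K, 0xC) = 0xD; 0xD ⊕ 0x7 = 0xA.
P2: D(K, 0xB) = 0xA; 0xA ⊕ 0xC = 0x6.
P3: D(K, 0x3) = 0x2; 0x2 ⊕ 0xB = 0x9.
P4: D(K, 0x9) = 0x8; 0x8 ⊕ 0x3 = 0xB.
P5: D(K, 0xB) = 0xA; 0xA ⊕ 0x9 = 0x3.

P0 = 0x1, P1 = 0xA, P2 = 0x6, P3 = 0x9, P4 = 0xB, P5 = 0x3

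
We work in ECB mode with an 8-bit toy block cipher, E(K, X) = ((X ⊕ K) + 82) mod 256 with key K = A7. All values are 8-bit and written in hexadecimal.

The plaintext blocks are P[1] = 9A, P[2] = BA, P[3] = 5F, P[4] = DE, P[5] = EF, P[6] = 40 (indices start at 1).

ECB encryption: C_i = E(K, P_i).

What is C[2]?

C[2]: E(K, BA) = 9F.

C[2] = 9F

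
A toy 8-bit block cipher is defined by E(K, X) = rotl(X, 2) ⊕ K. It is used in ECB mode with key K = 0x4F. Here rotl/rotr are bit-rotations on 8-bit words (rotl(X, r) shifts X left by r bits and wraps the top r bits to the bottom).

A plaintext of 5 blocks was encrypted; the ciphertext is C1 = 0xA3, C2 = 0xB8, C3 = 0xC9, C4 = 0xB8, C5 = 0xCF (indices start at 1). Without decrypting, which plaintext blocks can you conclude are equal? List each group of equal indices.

ECB encrypts each block independently with the same key, so equal ciphertext blocks imply equal plaintext blocks.
C2 = C4 = 0xB8, so P2 = P4.

P2 = P4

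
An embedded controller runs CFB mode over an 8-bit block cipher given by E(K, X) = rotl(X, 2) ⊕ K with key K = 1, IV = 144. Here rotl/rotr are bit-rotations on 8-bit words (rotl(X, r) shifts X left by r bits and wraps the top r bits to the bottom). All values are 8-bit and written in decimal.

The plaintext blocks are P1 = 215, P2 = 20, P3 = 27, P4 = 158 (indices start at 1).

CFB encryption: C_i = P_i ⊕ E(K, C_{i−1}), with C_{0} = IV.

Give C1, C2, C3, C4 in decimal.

C1 = 148, C2 = 71, C3 = 7, C4 = 131

C1: E(K, 144) = 67; 215 ⊕ 67 = 148.
C2: E(K, 148) = 83; 20 ⊕ 83 = 71.
C3: E(K, 71) = 28; 27 ⊕ 28 = 7.
C4: E(K, 7) = 29; 158 ⊕ 29 = 131.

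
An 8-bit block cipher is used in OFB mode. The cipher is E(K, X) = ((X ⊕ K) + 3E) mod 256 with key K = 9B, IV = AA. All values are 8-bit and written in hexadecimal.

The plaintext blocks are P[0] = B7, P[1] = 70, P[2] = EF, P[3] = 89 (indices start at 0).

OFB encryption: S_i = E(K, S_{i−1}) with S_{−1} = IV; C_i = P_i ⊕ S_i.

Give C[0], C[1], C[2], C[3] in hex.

C[0] = D8, C[1] = 42, C[2] = 08, C[3] = 33

C[0]: S = E(K, AA) = 6F; B7 ⊕ 6F = D8.
C[1]: S = E(K, 6F) = 32; 70 ⊕ 32 = 42.
C[2]: S = E(K, 32) = E7; EF ⊕ E7 = 08.
C[3]: S = E(K, E7) = BA; 89 ⊕ BA = 33.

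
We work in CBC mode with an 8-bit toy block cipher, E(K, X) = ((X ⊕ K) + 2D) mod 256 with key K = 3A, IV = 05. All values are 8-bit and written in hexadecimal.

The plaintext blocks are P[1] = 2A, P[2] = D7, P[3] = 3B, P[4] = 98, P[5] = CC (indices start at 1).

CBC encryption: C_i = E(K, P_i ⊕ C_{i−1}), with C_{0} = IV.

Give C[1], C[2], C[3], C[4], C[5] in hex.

C[1] = 42, C[2] = DC, C[3] = 0A, C[4] = D5, C[5] = 50

C[1]: P[1] ⊕ 05 = 2F; E(K, 2F) = 42.
C[2]: P[2] ⊕ 42 = 95; E(K, 95) = DC.
C[3]: P[3] ⊕ DC = E7; E(K, E7) = 0A.
C[4]: P[4] ⊕ 0A = 92; E(K, 92) = D5.
C[5]: P[5] ⊕ D5 = 19; E(K, 19) = 50.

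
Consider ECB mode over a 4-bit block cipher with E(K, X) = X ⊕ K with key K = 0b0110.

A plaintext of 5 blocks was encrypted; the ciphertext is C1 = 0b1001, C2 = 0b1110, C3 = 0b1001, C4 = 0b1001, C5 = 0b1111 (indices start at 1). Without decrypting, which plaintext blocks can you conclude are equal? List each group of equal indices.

P1 = P3 = P4

ECB encrypts each block independently with the same key, so equal ciphertext blocks imply equal plaintext blocks.
C1 = C3 = C4 = 0b1001, so P1 = P3 = P4.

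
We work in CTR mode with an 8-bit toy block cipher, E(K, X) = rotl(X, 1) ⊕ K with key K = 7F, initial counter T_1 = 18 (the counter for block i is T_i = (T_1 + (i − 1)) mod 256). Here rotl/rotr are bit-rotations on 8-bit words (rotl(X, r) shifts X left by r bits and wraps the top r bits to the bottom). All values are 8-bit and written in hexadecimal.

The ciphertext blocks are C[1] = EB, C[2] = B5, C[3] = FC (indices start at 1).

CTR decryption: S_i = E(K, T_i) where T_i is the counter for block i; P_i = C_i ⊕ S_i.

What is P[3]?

P[3]: T = 1A, S = E(K, T) = 4B; FC ⊕ 4B = B7.

P[3] = B7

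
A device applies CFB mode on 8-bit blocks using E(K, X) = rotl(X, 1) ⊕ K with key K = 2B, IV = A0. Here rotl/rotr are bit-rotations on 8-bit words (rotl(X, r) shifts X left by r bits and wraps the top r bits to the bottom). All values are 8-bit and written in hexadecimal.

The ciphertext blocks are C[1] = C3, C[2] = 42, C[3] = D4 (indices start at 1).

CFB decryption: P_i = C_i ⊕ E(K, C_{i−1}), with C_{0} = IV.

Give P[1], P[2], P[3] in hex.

P[1] = A9, P[2] = EE, P[3] = 7B

P[1]: E(K, A0) = 6A; C3 ⊕ 6A = A9.
P[2]: E(K, C3) = AC; 42 ⊕ AC = EE.
P[3]: E(K, 42) = AF; D4 ⊕ AF = 7B.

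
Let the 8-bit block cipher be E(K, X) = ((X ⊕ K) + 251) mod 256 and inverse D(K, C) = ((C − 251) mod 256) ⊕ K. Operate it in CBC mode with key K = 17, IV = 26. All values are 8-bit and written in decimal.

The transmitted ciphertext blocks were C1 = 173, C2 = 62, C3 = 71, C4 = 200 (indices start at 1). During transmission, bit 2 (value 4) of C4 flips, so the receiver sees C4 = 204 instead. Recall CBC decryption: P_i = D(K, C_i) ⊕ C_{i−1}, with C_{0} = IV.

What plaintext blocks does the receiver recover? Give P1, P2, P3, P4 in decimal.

P1 = 185, P2 = 255, P3 = 99, P4 = 135

Only C4 changed, to 204. In CBC, a change in C_i garbles P_i and flips the same bit in P_{i+1}. Decrypting the received ciphertext:
P1: D(K, 173) = 163; 163 ⊕ 26 = 185.
P2: D(K, 62) = 82; 82 ⊕ 173 = 255.
P3: D(K, 71) = 93; 93 ⊕ 62 = 99.
P4: D(K, 204) = 192; 192 ⊕ 71 = 135.
Blocks that differ from the original plaintext: P4.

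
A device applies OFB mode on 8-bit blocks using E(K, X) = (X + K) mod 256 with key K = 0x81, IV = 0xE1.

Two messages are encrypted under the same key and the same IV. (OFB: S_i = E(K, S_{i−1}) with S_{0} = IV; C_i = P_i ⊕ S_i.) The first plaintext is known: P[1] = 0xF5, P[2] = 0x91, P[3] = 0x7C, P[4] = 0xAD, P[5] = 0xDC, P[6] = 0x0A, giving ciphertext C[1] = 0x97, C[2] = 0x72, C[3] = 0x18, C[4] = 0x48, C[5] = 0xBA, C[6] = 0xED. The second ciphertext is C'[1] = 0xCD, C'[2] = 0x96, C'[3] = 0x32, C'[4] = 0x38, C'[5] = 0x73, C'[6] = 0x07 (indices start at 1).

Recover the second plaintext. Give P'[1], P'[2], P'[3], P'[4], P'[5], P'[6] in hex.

In OFB with a reused IV, both messages share the same keystream S_i, so C_i ⊕ C'_i = P_i ⊕ P'_i and thus P'_i = P_i ⊕ C_i ⊕ C'_i.
P'[1]: 0xF5 ⊕ 0x97 ⊕ 0xCD = 0xAF.
P'[2]: 0x91 ⊕ 0x72 ⊕ 0x96 = 0x75.
P'[3]: 0x7C ⊕ 0x18 ⊕ 0x32 = 0x56.
P'[4]: 0xAD ⊕ 0x48 ⊕ 0x38 = 0xDD.
P'[5]: 0xDC ⊕ 0xBA ⊕ 0x73 = 0x15.
P'[6]: 0x0A ⊕ 0xED ⊕ 0x07 = 0xE0.

P'[1] = 0xAF, P'[2] = 0x75, P'[3] = 0x56, P'[4] = 0xDD, P'[5] = 0x15, P'[6] = 0xE0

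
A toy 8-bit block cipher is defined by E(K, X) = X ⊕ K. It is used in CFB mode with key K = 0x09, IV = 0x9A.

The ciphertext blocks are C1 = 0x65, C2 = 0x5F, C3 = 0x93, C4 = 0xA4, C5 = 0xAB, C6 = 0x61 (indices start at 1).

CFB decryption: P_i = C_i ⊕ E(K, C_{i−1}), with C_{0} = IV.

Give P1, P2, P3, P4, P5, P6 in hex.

P1 = 0xF6, P2 = 0x33, P3 = 0xC5, P4 = 0x3E, P5 = 0x06, P6 = 0xC3

P1: E(K, 0x9A) = 0x93; 0x65 ⊕ 0x93 = 0xF6.
P2: E(K, 0x65) = 0x6C; 0x5F ⊕ 0x6C = 0x33.
P3: E(K, 0x5F) = 0x56; 0x93 ⊕ 0x56 = 0xC5.
P4: E(K, 0x93) = 0x9A; 0xA4 ⊕ 0x9A = 0x3E.
P5: E(K, 0xA4) = 0xAD; 0xAB ⊕ 0xAD = 0x06.
P6: E(K, 0xAB) = 0xA2; 0x61 ⊕ 0xA2 = 0xC3.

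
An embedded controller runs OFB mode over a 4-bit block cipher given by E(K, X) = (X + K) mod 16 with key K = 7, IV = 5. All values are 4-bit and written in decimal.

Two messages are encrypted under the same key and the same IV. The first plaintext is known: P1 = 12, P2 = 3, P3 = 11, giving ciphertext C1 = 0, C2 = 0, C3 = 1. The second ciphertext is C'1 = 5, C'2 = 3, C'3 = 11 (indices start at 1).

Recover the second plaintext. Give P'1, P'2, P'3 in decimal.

P'1 = 9, P'2 = 0, P'3 = 1

In OFB with a reused IV, both messages share the same keystream S_i, so C_i ⊕ C'_i = P_i ⊕ P'_i and thus P'_i = P_i ⊕ C_i ⊕ C'_i.
P'1: 12 ⊕ 0 ⊕ 5 = 9.
P'2: 3 ⊕ 0 ⊕ 3 = 0.
P'3: 11 ⊕ 1 ⊕ 11 = 1.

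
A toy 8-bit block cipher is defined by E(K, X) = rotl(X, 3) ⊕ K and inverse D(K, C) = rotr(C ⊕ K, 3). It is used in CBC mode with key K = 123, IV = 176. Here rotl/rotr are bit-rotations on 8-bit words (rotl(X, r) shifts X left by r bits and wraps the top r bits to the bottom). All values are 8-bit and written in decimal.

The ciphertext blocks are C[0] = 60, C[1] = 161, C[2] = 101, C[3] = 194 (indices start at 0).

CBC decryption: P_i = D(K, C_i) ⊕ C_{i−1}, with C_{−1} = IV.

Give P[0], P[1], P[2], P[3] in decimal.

P[0]: D(K, 60) = 232; 232 ⊕ 176 = 88.
P[1]: D(K, 161) = 91; 91 ⊕ 60 = 103.
P[2]: D(K, 101) = 195; 195 ⊕ 161 = 98.
P[3]: D(K, 194) = 55; 55 ⊕ 101 = 82.

P[0] = 88, P[1] = 103, P[2] = 98, P[3] = 82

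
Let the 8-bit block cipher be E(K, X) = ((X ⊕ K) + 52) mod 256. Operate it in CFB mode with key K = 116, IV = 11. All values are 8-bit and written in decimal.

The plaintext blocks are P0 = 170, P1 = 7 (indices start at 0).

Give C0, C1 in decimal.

CFB encryption: C_i = P_i ⊕ E(K, C_{i−1}), with C_{−1} = IV.
C0: E(K, 11) = 179; 170 ⊕ 179 = 25.
C1: E(K, 25) = 161; 7 ⊕ 161 = 166.

C0 = 25, C1 = 166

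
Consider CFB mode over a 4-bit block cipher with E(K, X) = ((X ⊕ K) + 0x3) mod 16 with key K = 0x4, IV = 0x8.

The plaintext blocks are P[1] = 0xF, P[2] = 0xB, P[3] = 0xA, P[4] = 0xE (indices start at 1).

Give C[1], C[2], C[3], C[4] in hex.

CFB encryption: C_i = P_i ⊕ E(K, C_{i−1}), with C_{0} = IV.
C[1]: E(K, 0x8) = 0xF; 0xF ⊕ 0xF = 0x0.
C[2]: E(K, 0x0) = 0x7; 0xB ⊕ 0x7 = 0xC.
C[3]: E(K, 0xC) = 0xB; 0xA ⊕ 0xB = 0x1.
C[4]: E(K, 0x1) = 0x8; 0xE ⊕ 0x8 = 0x6.

C[1] = 0x0, C[2] = 0xC, C[3] = 0x1, C[4] = 0x6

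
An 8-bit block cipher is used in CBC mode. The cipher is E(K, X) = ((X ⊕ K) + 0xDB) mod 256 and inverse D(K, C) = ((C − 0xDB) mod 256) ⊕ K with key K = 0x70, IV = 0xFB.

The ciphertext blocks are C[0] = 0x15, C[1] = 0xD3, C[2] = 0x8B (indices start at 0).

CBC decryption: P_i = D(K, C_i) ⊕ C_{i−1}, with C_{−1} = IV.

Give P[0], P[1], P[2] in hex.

P[0]: D(K, 0x15) = 0x4A; 0x4A ⊕ 0xFB = 0xB1.
P[1]: D(K, 0xD3) = 0x88; 0x88 ⊕ 0x15 = 0x9D.
P[2]: D(K, 0x8B) = 0xC0; 0xC0 ⊕ 0xD3 = 0x13.

P[0] = 0xB1, P[1] = 0x9D, P[2] = 0x13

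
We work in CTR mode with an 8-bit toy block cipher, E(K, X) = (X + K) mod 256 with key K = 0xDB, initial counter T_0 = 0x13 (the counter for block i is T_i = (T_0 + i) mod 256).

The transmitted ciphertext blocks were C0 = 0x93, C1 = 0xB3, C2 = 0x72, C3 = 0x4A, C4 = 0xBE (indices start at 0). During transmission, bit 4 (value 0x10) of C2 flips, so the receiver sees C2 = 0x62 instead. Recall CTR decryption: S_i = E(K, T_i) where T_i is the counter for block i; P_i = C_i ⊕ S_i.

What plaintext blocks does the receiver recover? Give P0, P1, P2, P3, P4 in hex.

Only C2 changed, to 0x62. In CTR, a change in C_i flips the same bit in P_i only; the keystream is unaffected. Decrypting the received ciphertext:
P0: T = 0x13, S = E(K, T) = 0xEE; 0x93 ⊕ 0xEE = 0x7D.
P1: T = 0x14, S = E(K, T) = 0xEF; 0xB3 ⊕ 0xEF = 0x5C.
P2: T = 0x15, S = E(K, T) = 0xF0; 0x62 ⊕ 0xF0 = 0x92.
P3: T = 0x16, S = E(K, T) = 0xF1; 0x4A ⊕ 0xF1 = 0xBB.
P4: T = 0x17, S = E(K, T) = 0xF2; 0xBE ⊕ 0xF2 = 0x4C.
Blocks that differ from the original plaintext: P2.

P0 = 0x7D, P1 = 0x5C, P2 = 0x92, P3 = 0xBB, P4 = 0x4C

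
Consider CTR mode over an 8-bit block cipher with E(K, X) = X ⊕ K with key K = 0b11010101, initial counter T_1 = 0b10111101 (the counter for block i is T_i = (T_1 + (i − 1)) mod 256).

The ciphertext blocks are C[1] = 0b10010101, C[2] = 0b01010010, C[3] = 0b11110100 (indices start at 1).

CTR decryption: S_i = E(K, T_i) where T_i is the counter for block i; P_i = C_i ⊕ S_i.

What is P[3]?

P[3] = 0b10011110

P[3]: T = 0b10111111, S = E(K, T) = 0b01101010; 0b11110100 ⊕ 0b01101010 = 0b10011110.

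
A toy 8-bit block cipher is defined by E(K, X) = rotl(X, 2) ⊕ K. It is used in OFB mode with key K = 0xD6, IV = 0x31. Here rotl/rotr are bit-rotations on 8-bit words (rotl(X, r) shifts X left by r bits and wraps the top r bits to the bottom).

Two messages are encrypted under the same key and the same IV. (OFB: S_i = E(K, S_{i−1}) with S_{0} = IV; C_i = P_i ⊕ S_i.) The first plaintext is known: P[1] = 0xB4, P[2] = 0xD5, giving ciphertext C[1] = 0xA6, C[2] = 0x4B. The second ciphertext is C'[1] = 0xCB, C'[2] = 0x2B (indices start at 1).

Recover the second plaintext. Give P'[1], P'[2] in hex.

In OFB with a reused IV, both messages share the same keystream S_i, so C_i ⊕ C'_i = P_i ⊕ P'_i and thus P'_i = P_i ⊕ C_i ⊕ C'_i.
P'[1]: 0xB4 ⊕ 0xA6 ⊕ 0xCB = 0xD9.
P'[2]: 0xD5 ⊕ 0x4B ⊕ 0x2B = 0xB5.

P'[1] = 0xD9, P'[2] = 0xB5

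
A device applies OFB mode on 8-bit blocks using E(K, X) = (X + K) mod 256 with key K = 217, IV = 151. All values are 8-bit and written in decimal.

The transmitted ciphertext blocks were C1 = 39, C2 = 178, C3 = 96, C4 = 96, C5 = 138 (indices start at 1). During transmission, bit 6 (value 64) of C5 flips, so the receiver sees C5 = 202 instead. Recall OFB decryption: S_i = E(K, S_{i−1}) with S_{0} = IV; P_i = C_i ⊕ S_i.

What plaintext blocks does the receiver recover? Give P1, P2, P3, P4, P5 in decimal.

Only C5 changed, to 202. In OFB, a change in C_i flips the same bit in P_i only; the keystream is unaffected. Decrypting the received ciphertext:
P1: S = E(K, 151) = 112; 39 ⊕ 112 = 87.
P2: S = E(K, 112) = 73; 178 ⊕ 73 = 251.
P3: S = E(K, 73) = 34; 96 ⊕ 34 = 66.
P4: S = E(K, 34) = 251; 96 ⊕ 251 = 155.
P5: S = E(K, 251) = 212; 202 ⊕ 212 = 30.
Blocks that differ from the original plaintext: P5.

P1 = 87, P2 = 251, P3 = 66, P4 = 155, P5 = 30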